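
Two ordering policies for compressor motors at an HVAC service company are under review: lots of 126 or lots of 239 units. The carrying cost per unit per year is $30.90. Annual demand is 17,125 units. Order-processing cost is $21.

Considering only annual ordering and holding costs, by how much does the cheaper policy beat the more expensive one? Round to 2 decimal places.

TC(Q) = (D/Q)S + (Q/2)H
TC(126) = (17,125/126)×21 + (126/2)×30.9 = $4,800.87
TC(239) = (17,125/239)×21 + (239/2)×30.9 = $5,197.26
Cheaper: Q = 126.  Difference = $396.39

$396.39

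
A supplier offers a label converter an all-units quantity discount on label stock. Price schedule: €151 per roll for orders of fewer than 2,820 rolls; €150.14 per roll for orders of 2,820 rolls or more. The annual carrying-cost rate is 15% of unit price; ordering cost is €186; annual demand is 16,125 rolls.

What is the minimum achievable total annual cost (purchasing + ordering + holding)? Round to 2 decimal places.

H₁ = 15%×€151 = €22.6500;  H₂ = 15%×€150.14 = €22.5210
EOQ₁ = √(2×16,125×186/22.6500) = 514.62  (< 2,820, feasible at tier 1)
EOQ₂ = √(2×16,125×186/22.5210) = 516.09  (< 2,820 → use Q = 2,820 at tier-2 price)
TC(tier 1 (EOQ₁), Q≈514.6) = €2,446,531.16
TC(tier 2, Q≈2,820.0) = €2,453,825.67
Minimum at tier 1 (EOQ₁): €2,446,531.16

€2,446,531.16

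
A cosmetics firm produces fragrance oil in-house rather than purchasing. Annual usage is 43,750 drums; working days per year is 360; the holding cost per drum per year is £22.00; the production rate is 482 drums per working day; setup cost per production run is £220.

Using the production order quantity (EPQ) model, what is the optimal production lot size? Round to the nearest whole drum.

d = 43,750/360 = 121.5278 drums/day;  effective holding cost H(1 − d/p) = 22·(1 − 121.5278/482) = 16.45309
Q* = √(2DS / H_eff) = √(2·43,750·220 / 16.45309) ≈ 1,081.66

1,082 drums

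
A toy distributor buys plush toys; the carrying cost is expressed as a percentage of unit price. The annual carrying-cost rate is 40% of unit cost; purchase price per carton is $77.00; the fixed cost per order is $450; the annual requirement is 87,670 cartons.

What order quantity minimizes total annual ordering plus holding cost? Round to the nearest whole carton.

1,601 cartons

H = i·C = 0.4 × $77 = $30.8000 per carton-year
2DS/H = 2·87,670·450/30.8 = 2,561,785.71
EOQ = √2,561,785.71 ≈ 1,600.56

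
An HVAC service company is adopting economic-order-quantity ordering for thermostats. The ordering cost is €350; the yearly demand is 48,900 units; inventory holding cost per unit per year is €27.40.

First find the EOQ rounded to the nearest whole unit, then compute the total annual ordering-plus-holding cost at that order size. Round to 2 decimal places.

€30,625.19

Q* = √(2·D·S / H) = √(2·48,900·350 / 27.4) = √1,249,270.1 ≈ 1,117.71 → Q = 1,118 units
Orders/yr = 48,900/1,118 = 43.739; ordering cost = 43.739 × €350 = €15,308.59
Average inventory = 1,118/2 = 559; holding cost = 559 × €27.4 = €15,316.60
Total = €15,308.59 + €15,316.60 = €30,625.19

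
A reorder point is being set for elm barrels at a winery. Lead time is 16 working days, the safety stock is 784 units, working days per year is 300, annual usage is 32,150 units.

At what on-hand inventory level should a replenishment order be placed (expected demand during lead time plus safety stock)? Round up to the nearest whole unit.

Daily demand d = 32,150 / 300 = 107.167 units/day
Demand during lead time = 107.167 × 16 = 1,714.67
Reorder point = 1,714.67 + 784 = 2,498.67 → round up

2,499 units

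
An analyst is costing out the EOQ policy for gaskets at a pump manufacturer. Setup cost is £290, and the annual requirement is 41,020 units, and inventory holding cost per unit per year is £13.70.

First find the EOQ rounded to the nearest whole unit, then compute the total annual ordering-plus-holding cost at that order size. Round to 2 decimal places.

Optimal lot size Q* = (2 × 41,020 × £290 / £13.7)^½ ≈ 1,317.81 → Q = 1,318 units
Orders/yr = 41,020/1,318 = 31.123; ordering cost = 31.123 × £290 = £9,025.64
Average inventory = 1,318/2 = 659; holding cost = 659 × £13.7 = £9,028.30
Total = £9,025.64 + £9,028.30 = £18,053.94

£18,053.94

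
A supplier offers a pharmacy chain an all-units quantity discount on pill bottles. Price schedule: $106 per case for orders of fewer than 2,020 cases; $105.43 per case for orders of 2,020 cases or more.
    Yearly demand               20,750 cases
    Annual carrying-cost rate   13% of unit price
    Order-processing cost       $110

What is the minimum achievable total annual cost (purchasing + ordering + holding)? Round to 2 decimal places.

H₁ = 13%×$106 = $13.7800;  H₂ = 13%×$105.43 = $13.7059
EOQ₁ = √(2×20,750×110/13.7800) = 575.57  (< 2,020, feasible at tier 1)
EOQ₂ = √(2×20,750×110/13.7059) = 577.12  (< 2,020 → use Q = 2,020 at tier-2 price)
TC(tier 1 (EOQ₁), Q≈575.6) = $2,207,431.31
TC(tier 2, Q≈2,020.0) = $2,202,645.41
Minimum at tier 2: $2,202,645.41

$2,202,645.41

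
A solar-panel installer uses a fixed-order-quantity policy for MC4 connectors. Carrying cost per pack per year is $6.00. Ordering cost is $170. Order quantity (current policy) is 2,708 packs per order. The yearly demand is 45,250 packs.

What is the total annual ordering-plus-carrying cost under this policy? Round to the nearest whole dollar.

$10,965

Annual ordering cost = (D/Q)·S = (45,250/2,708) × 170 = $2,840.66
Annual holding cost  = (Q/2)·H = (2,708/2) × 6 = $8,124.00
Total = $2,840.66 + $8,124.00 = $10,964.66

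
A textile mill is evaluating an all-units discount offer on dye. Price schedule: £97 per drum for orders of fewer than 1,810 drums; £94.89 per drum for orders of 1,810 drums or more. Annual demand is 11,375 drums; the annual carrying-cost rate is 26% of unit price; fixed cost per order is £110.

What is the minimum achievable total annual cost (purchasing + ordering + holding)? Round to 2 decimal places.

£1,102,392.67

H₁ = 26%×£97 = £25.2200;  H₂ = 26%×£94.89 = £24.6714
EOQ₁ = √(2×11,375×110/25.2200) = 315.00  (< 1,810, feasible at tier 1)
EOQ₂ = √(2×11,375×110/24.6714) = 318.49  (< 1,810 → use Q = 1,810 at tier-2 price)
TC(tier 1 (EOQ₁), Q≈315.0) = £1,111,319.37
TC(tier 2, Q≈1,810.0) = £1,102,392.67
Minimum at tier 2: £1,102,392.67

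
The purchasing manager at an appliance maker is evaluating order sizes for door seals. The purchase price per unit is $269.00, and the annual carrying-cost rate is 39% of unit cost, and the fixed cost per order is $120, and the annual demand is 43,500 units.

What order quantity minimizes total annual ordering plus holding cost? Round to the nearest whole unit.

315 units

Holding cost per unit per year: H = 39% × $269 = $104.9100
Optimal lot size Q* = (2 × 43,500 × $120 / $104.91)^½ ≈ 315.46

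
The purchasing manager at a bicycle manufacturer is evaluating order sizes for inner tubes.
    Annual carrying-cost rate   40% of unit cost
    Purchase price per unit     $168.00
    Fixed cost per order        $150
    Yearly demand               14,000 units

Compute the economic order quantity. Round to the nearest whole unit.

250 units

H = i·C = 0.4 × $168 = $67.2000 per unit-year
2DS/H = 2·14,000·150/67.2 = 62,500.00
EOQ = √62,500.00 ≈ 250.00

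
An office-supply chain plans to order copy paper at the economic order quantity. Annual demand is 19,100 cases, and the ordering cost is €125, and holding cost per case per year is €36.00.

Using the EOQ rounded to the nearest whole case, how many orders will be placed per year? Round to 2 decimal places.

Q* = √(2·D·S / H) = √(2·19,100·125 / 36) = √132,638.9 ≈ 364.20 → Q = 364
N = D/Q = 19,100/364 ≈ 52.473 orders/yr

52.47 orders per year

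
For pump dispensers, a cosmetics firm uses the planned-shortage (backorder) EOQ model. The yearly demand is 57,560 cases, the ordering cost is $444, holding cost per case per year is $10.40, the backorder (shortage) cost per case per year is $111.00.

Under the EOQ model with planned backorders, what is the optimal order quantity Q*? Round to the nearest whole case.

Q* = √(2DS/H) · √((H + b)/b)
   = √(2 × 57,560 × 444 / 10.4) · √((10.4 + 111) / 111)
   = 2,216.921 × 1.0458 ≈ 2,318.45

2,318 cases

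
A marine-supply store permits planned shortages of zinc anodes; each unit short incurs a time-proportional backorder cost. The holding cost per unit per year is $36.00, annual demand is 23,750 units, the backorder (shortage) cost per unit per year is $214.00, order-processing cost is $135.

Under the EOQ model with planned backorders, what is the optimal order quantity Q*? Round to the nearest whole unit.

Q* = √(2DS/H) · √((H + b)/b)
   = √(2 × 23,750 × 135 / 36) · √((36 + 214) / 214)
   = 422.049 × 1.0808 ≈ 456.17

456 units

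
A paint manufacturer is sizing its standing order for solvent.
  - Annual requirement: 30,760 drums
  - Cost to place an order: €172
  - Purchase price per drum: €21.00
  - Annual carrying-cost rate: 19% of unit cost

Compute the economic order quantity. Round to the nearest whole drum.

Carrying cost H = €21 × 19% = €3.9900/drum/yr
EOQ = √(2DS/H) = √(2 × 30,760 × 172 / 3.99)
    = √(2,651,989.97) ≈ 1,628.49

1,628 drums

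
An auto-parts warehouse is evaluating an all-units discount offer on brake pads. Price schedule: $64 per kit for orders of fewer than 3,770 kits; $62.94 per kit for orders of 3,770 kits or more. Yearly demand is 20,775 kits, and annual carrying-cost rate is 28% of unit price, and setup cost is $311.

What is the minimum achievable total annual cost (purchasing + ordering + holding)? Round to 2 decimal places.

H₁ = 28%×$64 = $17.9200;  H₂ = 28%×$62.94 = $17.6232
EOQ₁ = √(2×20,775×311/17.9200) = 849.17  (< 3,770, feasible at tier 1)
EOQ₂ = √(2×20,775×311/17.6232) = 856.29  (< 3,770 → use Q = 3,770 at tier-2 price)
TC(tier 1 (EOQ₁), Q≈849.2) = $1,344,817.20
TC(tier 2, Q≈3,770.0) = $1,342,512.03
Minimum at tier 2: $1,342,512.03

$1,342,512.03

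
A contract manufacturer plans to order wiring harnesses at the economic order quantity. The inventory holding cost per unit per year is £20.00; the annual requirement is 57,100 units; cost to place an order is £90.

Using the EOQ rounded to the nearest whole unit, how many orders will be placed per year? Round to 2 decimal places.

79.64 orders per year

2DS/H = 2·57,100·90/20 = 513,900.00
EOQ = √513,900.00 ≈ 716.87 → Q = 717
N = D/Q = 57,100/717 ≈ 79.637 orders/yr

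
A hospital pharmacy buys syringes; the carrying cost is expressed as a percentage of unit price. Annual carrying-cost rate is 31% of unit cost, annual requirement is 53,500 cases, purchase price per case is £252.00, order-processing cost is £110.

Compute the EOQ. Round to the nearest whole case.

Holding cost per case per year: H = 31% × £252 = £78.1200
2DS/H = 2·53,500·110/78.12 = 150,665.64
EOQ = √150,665.64 ≈ 388.16

388 cases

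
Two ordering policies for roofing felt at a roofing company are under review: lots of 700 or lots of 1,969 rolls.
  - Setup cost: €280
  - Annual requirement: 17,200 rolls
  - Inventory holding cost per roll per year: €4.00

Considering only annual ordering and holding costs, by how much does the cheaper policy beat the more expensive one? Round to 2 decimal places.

€1,896.09

TC(Q) = (D/Q)S + (Q/2)H
TC(700) = (17,200/700)×280 + (700/2)×4 = €8,280.00
TC(1,969) = (17,200/1,969)×280 + (1,969/2)×4 = €6,383.91
|ΔTC| = |€8,280.00 − €6,383.91| = €1,896.09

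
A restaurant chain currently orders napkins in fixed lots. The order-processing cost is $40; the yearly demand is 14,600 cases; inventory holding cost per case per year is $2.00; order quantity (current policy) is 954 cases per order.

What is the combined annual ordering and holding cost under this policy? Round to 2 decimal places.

Annual ordering cost = (D/Q)·S = (14,600/954) × 40 = $612.16
Annual holding cost  = (Q/2)·H = (954/2) × 2 = $954.00
Total = $612.16 + $954.00 = $1,566.16

$1,566.16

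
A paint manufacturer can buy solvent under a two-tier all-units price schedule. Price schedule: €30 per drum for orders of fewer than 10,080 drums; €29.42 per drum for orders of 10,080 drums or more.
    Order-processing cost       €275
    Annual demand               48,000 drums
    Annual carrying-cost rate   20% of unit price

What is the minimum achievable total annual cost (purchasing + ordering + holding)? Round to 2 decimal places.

€1,443,124.88

H₁ = 20%×€30 = €6.0000;  H₂ = 20%×€29.42 = €5.8840
EOQ₁ = √(2×48,000×275/6.0000) = 2,097.62  (< 10,080, feasible at tier 1)
EOQ₂ = √(2×48,000×275/5.8840) = 2,118.19  (< 10,080 → use Q = 10,080 at tier-2 price)
TC(tier 1 (EOQ₁), Q≈2,097.6) = €1,452,585.71
TC(tier 2, Q≈10,080.0) = €1,443,124.88
Minimum at tier 2: €1,443,124.88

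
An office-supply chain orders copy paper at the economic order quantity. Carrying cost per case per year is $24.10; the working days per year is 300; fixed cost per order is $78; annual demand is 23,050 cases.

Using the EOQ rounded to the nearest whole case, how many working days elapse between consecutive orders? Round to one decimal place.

5.0 days

Q* = √(2·D·S / H) = √(2·23,050·78 / 24.1) = √149,203.3 ≈ 386.27 → Q = 386 cases
T = Q/D × 300 days = 386/23,050 × 300 = 5.024 days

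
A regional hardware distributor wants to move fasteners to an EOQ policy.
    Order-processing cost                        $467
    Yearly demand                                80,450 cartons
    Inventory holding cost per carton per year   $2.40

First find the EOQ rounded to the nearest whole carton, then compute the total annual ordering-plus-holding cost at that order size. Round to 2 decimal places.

Optimal lot size Q* = (2 × 80,450 × $467 / $2.4)^½ ≈ 5,595.40 → Q = 5,595 cartons
Ordering: D/Q × S = 80,450/5,595 × $467 = $6,714.95
Holding:  Q/2 × H = 5,595/2 × $2.4 = $6,714.00
Total = $6,714.95 + $6,714.00 = $13,428.95

$13,428.95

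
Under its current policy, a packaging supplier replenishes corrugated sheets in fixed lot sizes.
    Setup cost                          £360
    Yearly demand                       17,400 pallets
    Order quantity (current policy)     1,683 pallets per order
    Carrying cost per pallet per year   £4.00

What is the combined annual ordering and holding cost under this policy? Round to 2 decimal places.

£7,087.93

Orders/yr = 17,400/1,683 = 10.339; ordering cost = 10.339 × £360 = £3,721.93
Average inventory = 1,683/2 = 841.5; holding cost = 841.5 × £4 = £3,366.00
Total = £3,721.93 + £3,366.00 = £7,087.93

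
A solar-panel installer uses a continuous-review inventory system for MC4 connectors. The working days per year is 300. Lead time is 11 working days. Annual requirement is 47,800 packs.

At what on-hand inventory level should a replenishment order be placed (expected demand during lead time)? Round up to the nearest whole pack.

Daily demand d = 47,800 / 300 = 159.333 packs/day
Demand during lead time = 159.333 × 11 = 1,752.67
Reorder point = 1,752.67 → round up

1,753 packs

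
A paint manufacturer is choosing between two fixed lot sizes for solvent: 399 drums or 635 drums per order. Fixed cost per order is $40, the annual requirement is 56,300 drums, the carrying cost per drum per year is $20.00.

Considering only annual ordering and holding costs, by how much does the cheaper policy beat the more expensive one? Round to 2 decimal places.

TC(Q) = (D/Q)S + (Q/2)H
TC(399) = (56,300/399)×40 + (399/2)×20 = $9,634.11
TC(635) = (56,300/635)×40 + (635/2)×20 = $9,896.46
Lots of 399 are cheaper by $262.35.

$262.35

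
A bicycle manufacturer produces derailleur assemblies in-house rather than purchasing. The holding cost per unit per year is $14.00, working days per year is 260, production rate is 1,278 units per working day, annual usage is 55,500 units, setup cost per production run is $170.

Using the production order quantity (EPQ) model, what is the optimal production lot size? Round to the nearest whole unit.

1,272 units

Daily demand d = 55,500/260 = 213.462; p = 1278; 1 − d/p = 0.83297
EPQ = √(2DS / (H(1 − d/p)))
    = √(2 × 55,500 × 170 / (14 × 0.83297)) ≈ 1,272.06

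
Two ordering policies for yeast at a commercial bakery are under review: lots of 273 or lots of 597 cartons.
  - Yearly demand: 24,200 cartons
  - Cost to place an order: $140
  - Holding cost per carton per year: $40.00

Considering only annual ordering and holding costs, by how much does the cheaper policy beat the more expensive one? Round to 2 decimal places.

Annual cost at Q: ordering D·S/Q plus holding Q·H/2.
TC(273) = (24,200/273)×140 + (273/2)×40 = $17,870.26
TC(597) = (24,200/597)×140 + (597/2)×40 = $17,615.04
|ΔTC| = |$17,870.26 − $17,615.04| = $255.21

$255.21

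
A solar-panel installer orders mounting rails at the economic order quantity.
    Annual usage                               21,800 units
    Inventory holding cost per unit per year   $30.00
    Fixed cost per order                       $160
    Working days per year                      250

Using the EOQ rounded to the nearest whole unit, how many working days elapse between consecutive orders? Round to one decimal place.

2DS/H = 2·21,800·160/30 = 232,533.33
EOQ = √232,533.33 ≈ 482.22 → Q = 482 units
Days between orders = 250 / (D/Q) = 250 / 45.228 ≈ 5.528

5.5 days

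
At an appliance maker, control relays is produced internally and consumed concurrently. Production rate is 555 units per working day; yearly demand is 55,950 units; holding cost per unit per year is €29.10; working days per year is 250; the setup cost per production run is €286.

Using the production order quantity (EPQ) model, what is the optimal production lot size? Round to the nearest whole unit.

Daily demand d = 55,950/250 = 223.800; p = 555; 1 − d/p = 0.59676
EPQ = √(2DS / (H(1 − d/p)))
    = √(2 × 55,950 × 286 / (29.1 × 0.59676)) ≈ 1,357.54

1,358 units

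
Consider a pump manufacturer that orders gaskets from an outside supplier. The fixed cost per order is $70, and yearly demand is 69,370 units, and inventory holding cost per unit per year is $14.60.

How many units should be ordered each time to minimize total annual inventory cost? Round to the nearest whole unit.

816 units

Optimal lot size Q* = (2 × 69,370 × $70 / $14.6)^½ ≈ 815.59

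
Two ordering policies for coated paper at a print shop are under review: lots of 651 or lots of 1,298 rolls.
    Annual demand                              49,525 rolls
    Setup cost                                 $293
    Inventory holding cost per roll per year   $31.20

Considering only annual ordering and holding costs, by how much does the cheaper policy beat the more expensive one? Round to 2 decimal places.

TC(Q) = (D/Q)S + (Q/2)H
TC(651) = (49,525/651)×293 + (651/2)×31.2 = $32,445.65
TC(1,298) = (49,525/1,298)×293 + (1,298/2)×31.2 = $31,428.17
Lots of 1,298 are cheaper by $1,017.48.

$1,017.48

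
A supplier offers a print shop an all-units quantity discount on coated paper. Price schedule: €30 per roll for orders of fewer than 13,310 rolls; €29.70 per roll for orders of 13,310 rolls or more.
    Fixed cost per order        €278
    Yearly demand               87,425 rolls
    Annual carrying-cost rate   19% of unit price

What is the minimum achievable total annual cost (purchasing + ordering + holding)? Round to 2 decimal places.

€2,635,902.67

H₁ = 19%×€30 = €5.7000;  H₂ = 19%×€29.70 = €5.6430
EOQ₁ = √(2×87,425×278/5.7000) = 2,920.23  (< 13,310, feasible at tier 1)
EOQ₂ = √(2×87,425×278/5.6430) = 2,934.95  (< 13,310 → use Q = 13,310 at tier-2 price)
TC(tier 1 (EOQ₁), Q≈2,920.2) = €2,639,395.34
TC(tier 2, Q≈13,310.0) = €2,635,902.67
Minimum at tier 2: €2,635,902.67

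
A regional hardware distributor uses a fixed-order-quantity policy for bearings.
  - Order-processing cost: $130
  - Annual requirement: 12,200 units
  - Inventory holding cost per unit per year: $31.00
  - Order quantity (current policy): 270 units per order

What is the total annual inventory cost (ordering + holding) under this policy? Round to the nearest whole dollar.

$10,059

Orders/yr = 12,200/270 = 45.185; ordering cost = 45.185 × $130 = $5,874.07
Average inventory = 270/2 = 135; holding cost = 135 × $31 = $4,185.00
Total = $5,874.07 + $4,185.00 = $10,059.07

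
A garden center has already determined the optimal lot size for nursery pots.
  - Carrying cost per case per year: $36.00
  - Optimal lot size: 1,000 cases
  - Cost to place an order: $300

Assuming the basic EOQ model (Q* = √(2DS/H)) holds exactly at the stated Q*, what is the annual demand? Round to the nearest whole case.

60,000 cases per year

Since Q* = (2DS/H)^½, squaring gives Q*²·H = 2DS.
D = Q²H / (2S) = 1,000² × 36 / (2 × 300) = 60,000.00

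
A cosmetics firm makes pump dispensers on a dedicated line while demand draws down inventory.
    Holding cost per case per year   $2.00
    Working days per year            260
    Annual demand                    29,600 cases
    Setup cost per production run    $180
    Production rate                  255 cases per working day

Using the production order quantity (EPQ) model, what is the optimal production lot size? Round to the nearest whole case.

3,102 cases

Daily demand d = 29,600/260 = 113.846; p = 255; 1 − d/p = 0.55354
EPQ = √(2DS / (H(1 − d/p)))
    = √(2 × 29,600 × 180 / (2 × 0.55354)) ≈ 3,102.46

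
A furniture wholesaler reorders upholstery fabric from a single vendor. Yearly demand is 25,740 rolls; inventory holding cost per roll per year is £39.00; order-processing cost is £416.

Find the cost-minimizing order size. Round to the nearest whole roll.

Optimal lot size Q* = (2 × 25,740 × £416 / £39)^½ ≈ 741.03

741 rolls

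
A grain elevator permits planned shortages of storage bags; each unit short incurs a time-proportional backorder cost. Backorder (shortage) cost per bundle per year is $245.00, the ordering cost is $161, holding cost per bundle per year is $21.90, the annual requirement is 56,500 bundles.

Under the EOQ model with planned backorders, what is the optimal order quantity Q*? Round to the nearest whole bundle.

951 bundles

Q* = √(2DS/H) · √((H + b)/b)
   = √(2 × 56,500 × 161 / 21.9) · √((21.9 + 245) / 245)
   = 911.444 × 1.0437 ≈ 951.31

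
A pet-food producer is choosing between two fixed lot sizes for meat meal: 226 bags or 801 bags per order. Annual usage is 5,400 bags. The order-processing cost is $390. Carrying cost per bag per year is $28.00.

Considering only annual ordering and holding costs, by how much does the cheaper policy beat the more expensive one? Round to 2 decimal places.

$1,360.63

TC(Q) = (D/Q)S + (Q/2)H
TC(226) = (5,400/226)×390 + (226/2)×28 = $12,482.58
TC(801) = (5,400/801)×390 + (801/2)×28 = $13,843.21
Cheaper: Q = 226.  Difference = $1,360.63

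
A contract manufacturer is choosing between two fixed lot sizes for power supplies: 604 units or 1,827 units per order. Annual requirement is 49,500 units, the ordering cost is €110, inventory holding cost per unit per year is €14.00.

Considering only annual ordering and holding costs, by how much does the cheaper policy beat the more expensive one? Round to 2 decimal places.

For each Q, cost = (D/Q)·S + (Q/2)·H.
TC(604) = (49,500/604)×110 + (604/2)×14 = €13,242.90
TC(1,827) = (49,500/1,827)×110 + (1,827/2)×14 = €15,769.30
Cheaper: Q = 604.  Difference = €2,526.39

€2,526.39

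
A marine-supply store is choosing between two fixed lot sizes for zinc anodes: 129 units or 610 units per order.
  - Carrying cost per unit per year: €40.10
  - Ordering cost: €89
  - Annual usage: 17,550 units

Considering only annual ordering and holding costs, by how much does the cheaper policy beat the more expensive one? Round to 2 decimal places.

€96.48

For each Q, cost = (D/Q)·S + (Q/2)·H.
TC(129) = (17,550/129)×89 + (129/2)×40.1 = €14,694.59
TC(610) = (17,550/610)×89 + (610/2)×40.1 = €14,791.07
|ΔTC| = |€14,694.59 − €14,791.07| = €96.48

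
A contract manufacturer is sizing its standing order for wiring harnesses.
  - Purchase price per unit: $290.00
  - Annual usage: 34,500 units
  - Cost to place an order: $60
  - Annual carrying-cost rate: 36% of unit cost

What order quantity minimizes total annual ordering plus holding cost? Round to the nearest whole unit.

199 units

Carrying cost H = $290 × 36% = $104.4000/unit/yr
2DS/H = 2·34,500·60/104.4 = 39,655.17
EOQ = √39,655.17 ≈ 199.14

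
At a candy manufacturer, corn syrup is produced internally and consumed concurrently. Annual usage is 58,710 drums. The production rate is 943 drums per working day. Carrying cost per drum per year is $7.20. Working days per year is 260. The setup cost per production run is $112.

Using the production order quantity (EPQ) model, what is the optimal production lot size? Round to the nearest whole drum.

1,550 drums

Daily demand d = 58,710/260 = 225.808; p = 943; 1 − d/p = 0.76054
EPQ = √(2DS / (H(1 − d/p)))
    = √(2 × 58,710 × 112 / (7.2 × 0.76054)) ≈ 1,549.71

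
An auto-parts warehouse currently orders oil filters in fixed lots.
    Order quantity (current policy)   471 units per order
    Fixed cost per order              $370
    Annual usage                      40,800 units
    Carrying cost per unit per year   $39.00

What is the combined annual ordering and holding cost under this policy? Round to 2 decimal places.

$41,235.46

Orders/yr = 40,800/471 = 86.624; ordering cost = 86.624 × $370 = $32,050.96
Average inventory = 471/2 = 235.5; holding cost = 235.5 × $39 = $9,184.50
Total = $32,050.96 + $9,184.50 = $41,235.46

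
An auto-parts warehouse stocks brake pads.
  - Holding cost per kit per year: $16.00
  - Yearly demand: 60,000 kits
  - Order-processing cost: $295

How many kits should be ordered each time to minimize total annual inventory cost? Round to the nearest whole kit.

Optimal lot size Q* = (2 × 60,000 × $295 / $16)^½ ≈ 1,487.45

1,487 kits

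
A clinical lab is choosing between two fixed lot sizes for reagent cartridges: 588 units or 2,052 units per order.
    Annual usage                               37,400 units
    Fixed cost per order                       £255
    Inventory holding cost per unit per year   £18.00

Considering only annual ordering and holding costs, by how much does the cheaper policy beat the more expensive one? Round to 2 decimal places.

Annual cost at Q: ordering D·S/Q plus holding Q·H/2.
TC(588) = (37,400/588)×255 + (588/2)×18 = £21,511.39
TC(2,052) = (37,400/2,052)×255 + (2,052/2)×18 = £23,115.66
Cheaper: Q = 588.  Difference = £1,604.27

£1,604.27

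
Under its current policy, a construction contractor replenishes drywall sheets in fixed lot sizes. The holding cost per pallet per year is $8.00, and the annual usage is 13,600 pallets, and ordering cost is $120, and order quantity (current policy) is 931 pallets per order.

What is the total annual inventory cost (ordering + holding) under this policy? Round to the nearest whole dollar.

Annual ordering cost = (D/Q)·S = (13,600/931) × 120 = $1,752.95
Annual holding cost  = (Q/2)·H = (931/2) × 8 = $3,724.00
Total = $1,752.95 + $3,724.00 = $5,476.95

$5,477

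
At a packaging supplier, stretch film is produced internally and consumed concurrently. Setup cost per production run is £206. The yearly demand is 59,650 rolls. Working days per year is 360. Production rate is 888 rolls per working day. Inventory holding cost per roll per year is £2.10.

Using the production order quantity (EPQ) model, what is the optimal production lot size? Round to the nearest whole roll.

3,793 rolls

Daily demand d = 59,650/360 = 165.694; p = 888; 1 − d/p = 0.81341
EPQ = √(2DS / (H(1 − d/p)))
    = √(2 × 59,650 × 206 / (2.1 × 0.81341)) ≈ 3,793.06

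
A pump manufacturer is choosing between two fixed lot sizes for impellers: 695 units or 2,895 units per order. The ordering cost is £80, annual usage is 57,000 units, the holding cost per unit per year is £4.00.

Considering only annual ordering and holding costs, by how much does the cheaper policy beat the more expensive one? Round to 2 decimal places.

£586.02

For each Q, cost = (D/Q)·S + (Q/2)·H.
TC(695) = (57,000/695)×80 + (695/2)×4 = £7,951.15
TC(2,895) = (57,000/2,895)×80 + (2,895/2)×4 = £7,365.13
Lots of 2,895 are cheaper by £586.02.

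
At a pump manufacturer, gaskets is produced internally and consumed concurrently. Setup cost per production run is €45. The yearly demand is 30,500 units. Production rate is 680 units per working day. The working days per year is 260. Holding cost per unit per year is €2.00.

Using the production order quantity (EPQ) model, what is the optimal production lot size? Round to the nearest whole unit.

Daily demand d = 30,500/260 = 117.308; p = 680; 1 − d/p = 0.82749
EPQ = √(2DS / (H(1 − d/p)))
    = √(2 × 30,500 × 45 / (2 × 0.82749)) ≈ 1,287.88

1,288 units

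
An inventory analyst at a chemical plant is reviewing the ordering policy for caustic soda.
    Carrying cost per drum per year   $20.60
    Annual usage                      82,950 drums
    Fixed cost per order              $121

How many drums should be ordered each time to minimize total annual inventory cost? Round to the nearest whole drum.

987 drums

2DS/H = 2·82,950·121/20.6 = 974,461.17
EOQ = √974,461.17 ≈ 987.15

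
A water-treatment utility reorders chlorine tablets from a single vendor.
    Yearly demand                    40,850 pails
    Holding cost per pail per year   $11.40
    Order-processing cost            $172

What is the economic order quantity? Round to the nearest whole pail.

Q* = √(2·D·S / H) = √(2·40,850·172 / 11.4) = √1,232,666.7 ≈ 1,110.26

1,110 pails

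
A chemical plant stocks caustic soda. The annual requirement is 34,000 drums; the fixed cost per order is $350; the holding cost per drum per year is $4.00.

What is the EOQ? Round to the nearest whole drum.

2,439 drums

Q* = √(2·D·S / H) = √(2·34,000·350 / 4) = √5,950,000.0 ≈ 2,439.26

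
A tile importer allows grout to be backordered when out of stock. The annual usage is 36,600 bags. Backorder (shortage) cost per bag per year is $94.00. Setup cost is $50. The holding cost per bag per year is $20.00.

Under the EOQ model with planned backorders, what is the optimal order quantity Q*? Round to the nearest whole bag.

471 bags

Basic EOQ = √(2·36,600·50/20) = 427.785
Backorder adjustment √((H+b)/b) = √((20+94)/94) = 1.1013
Q* = 427.785 × 1.1013 ≈ 471.10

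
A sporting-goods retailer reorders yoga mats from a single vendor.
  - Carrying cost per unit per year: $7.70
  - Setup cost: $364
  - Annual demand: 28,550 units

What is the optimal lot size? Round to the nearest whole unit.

1,643 units

Optimal lot size Q* = (2 × 28,550 × $364 / $7.7)^½ ≈ 1,642.95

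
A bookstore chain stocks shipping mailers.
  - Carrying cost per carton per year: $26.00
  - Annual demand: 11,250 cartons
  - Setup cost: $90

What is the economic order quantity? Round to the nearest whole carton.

Q* = √(2·D·S / H) = √(2·11,250·90 / 26) = √77,884.6 ≈ 279.08

279 cartons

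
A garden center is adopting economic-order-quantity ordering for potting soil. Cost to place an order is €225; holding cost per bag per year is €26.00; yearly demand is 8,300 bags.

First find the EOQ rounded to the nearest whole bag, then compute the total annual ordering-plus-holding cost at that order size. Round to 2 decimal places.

€9,854.44

EOQ = √(2DS/H) = √(2 × 8,300 × 225 / 26)
    = √(143,653.85) ≈ 379.02 → Q = 379 bags
Annual ordering cost = (D/Q)·S = (8,300/379) × 225 = €4,927.44
Annual holding cost  = (Q/2)·H = (379/2) × 26 = €4,927.00
Total = €4,927.44 + €4,927.00 = €9,854.44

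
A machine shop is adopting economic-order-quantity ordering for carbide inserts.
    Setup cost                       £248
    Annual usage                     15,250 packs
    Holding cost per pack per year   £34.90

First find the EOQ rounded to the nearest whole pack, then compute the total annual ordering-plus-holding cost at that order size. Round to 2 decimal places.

Optimal lot size Q* = (2 × 15,250 × £248 / £34.9)^½ ≈ 465.55 → Q = 466 packs
Ordering: D/Q × S = 15,250/466 × £248 = £8,115.88
Holding:  Q/2 × H = 466/2 × £34.9 = £8,131.70
Total = £8,115.88 + £8,131.70 = £16,247.58

£16,247.58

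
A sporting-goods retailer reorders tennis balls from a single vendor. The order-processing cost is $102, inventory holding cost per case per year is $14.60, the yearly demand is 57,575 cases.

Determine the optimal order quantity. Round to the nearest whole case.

897 cases

Q* = √(2·D·S / H) = √(2·57,575·102 / 14.6) = √804,472.6 ≈ 896.92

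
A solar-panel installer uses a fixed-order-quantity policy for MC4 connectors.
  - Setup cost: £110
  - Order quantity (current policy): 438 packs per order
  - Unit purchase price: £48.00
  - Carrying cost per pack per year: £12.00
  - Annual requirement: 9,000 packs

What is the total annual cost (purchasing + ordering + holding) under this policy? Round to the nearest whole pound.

£436,888

Ordering: D/Q × S = 9,000/438 × £110 = £2,260.27
Holding:  Q/2 × H = 438/2 × £12 = £2,628.00
Purchase cost = D·C = 9,000 × 48 = £432,000.00
Total = £2,260.27 + £2,628.00 + £432,000.00 = £436,888.27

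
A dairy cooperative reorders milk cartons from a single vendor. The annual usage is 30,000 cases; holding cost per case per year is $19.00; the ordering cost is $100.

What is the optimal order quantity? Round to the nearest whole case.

Q* = √(2·D·S / H) = √(2·30,000·100 / 19) = √315,789.5 ≈ 561.95

562 cases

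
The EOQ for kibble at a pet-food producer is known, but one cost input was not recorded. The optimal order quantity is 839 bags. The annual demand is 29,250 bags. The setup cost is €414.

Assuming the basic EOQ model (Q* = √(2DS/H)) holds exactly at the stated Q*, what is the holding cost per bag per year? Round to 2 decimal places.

€34.41

From Q* = √(2DS/H) ⇒ Q*² = 2DS/H.
H = 2DS / Q² = 2 × 29,250 × 414 / 839² = 34.4058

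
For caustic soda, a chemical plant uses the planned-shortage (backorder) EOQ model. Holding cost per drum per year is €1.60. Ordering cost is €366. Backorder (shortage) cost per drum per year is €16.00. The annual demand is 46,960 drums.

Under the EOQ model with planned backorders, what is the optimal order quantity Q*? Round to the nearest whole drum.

4,861 drums

Q* = √(2DS/H) · √((H + b)/b)
   = √(2 × 46,960 × 366 / 1.6) · √((1.6 + 16) / 16)
   = 4,635.105 × 1.0488 ≈ 4,861.34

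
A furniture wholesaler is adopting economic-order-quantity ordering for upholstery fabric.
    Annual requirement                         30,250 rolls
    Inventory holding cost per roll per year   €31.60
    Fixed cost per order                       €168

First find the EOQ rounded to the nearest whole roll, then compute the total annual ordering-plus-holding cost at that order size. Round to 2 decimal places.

€17,921.56

EOQ = √(2DS/H) = √(2 × 30,250 × 168 / 31.6)
    = √(321,645.57) ≈ 567.14 → Q = 567 rolls
Annual ordering cost = (D/Q)·S = (30,250/567) × 168 = €8,962.96
Annual holding cost  = (Q/2)·H = (567/2) × 31.6 = €8,958.60
Total = €8,962.96 + €8,958.60 = €17,921.56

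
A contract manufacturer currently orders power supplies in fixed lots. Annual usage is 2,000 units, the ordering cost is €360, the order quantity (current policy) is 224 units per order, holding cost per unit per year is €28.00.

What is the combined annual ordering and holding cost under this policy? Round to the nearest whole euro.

€6,350

Ordering: D/Q × S = 2,000/224 × €360 = €3,214.29
Holding:  Q/2 × H = 224/2 × €28 = €3,136.00
Total = €3,214.29 + €3,136.00 = €6,350.29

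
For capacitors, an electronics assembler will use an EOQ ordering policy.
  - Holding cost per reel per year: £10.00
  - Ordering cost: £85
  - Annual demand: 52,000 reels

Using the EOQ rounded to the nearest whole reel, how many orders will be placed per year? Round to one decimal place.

55.3 orders per year

Q* = √(2·D·S / H) = √(2·52,000·85 / 10) = √884,000.0 ≈ 940.21 → Q = 940
Orders per year = D/Q = 52,000 / 940 = 55.319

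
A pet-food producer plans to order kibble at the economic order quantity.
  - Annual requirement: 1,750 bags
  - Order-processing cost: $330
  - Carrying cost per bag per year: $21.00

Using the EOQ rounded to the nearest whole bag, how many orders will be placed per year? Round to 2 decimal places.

Q* = √(2·D·S / H) = √(2·1,750·330 / 21) = √55,000.0 ≈ 234.52 → Q = 235
N = D/Q = 1,750/235 ≈ 7.447 orders/yr

7.45 orders per year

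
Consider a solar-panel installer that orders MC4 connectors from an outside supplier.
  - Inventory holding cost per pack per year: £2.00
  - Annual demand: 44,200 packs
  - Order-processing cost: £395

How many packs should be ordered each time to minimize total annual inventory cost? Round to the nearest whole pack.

EOQ = √(2DS/H) = √(2 × 44,200 × 395 / 2)
    = √(17,459,000.00) ≈ 4,178.40

4,178 packs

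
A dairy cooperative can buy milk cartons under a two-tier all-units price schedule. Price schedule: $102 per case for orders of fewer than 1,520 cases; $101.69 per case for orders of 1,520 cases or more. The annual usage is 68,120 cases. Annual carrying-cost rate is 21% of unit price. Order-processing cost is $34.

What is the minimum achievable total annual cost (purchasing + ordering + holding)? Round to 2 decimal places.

$6,944,876.26

H₁ = 21%×$102 = $21.4200;  H₂ = 21%×$101.69 = $21.3549
EOQ₁ = √(2×68,120×34/21.4200) = 465.03  (< 1,520, feasible at tier 1)
EOQ₂ = √(2×68,120×34/21.3549) = 465.74  (< 1,520 → use Q = 1,520 at tier-2 price)
TC(tier 1 (EOQ₁), Q≈465.0) = $6,958,200.97
TC(tier 2, Q≈1,520.0) = $6,944,876.26
Minimum at tier 2: $6,944,876.26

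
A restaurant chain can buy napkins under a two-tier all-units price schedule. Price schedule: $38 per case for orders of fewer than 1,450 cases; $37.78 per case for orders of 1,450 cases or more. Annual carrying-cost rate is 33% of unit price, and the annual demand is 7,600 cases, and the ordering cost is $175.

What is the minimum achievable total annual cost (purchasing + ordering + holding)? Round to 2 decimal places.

H₁ = 33%×$38 = $12.5400;  H₂ = 33%×$37.78 = $12.4674
EOQ₁ = √(2×7,600×175/12.5400) = 460.57  (< 1,450, feasible at tier 1)
EOQ₂ = √(2×7,600×175/12.4674) = 461.91  (< 1,450 → use Q = 1,450 at tier-2 price)
TC(tier 1 (EOQ₁), Q≈460.6) = $294,575.50
TC(tier 2, Q≈1,450.0) = $297,084.11
Minimum at tier 1 (EOQ₁): $294,575.50

$294,575.50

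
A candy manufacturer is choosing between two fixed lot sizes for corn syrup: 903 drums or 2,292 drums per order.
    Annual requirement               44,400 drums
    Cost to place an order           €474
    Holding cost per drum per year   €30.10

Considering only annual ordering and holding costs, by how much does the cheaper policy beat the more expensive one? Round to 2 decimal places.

TC(Q) = (D/Q)S + (Q/2)H
TC(903) = (44,400/903)×474 + (903/2)×30.1 = €36,896.46
TC(2,292) = (44,400/2,292)×474 + (2,292/2)×30.1 = €43,676.80
Lots of 903 are cheaper by €6,780.34.

€6,780.34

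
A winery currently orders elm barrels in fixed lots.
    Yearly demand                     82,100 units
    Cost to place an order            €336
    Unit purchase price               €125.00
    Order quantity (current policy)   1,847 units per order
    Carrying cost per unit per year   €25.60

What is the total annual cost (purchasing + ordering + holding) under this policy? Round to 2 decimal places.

€10,301,076.95

Ordering: D/Q × S = 82,100/1,847 × €336 = €14,935.35
Holding:  Q/2 × H = 1,847/2 × €25.6 = €23,641.60
Purchase cost = D·C = 82,100 × 125 = €10,262,500.00
Total = €14,935.35 + €23,641.60 + €10,262,500.00 = €10,301,076.95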